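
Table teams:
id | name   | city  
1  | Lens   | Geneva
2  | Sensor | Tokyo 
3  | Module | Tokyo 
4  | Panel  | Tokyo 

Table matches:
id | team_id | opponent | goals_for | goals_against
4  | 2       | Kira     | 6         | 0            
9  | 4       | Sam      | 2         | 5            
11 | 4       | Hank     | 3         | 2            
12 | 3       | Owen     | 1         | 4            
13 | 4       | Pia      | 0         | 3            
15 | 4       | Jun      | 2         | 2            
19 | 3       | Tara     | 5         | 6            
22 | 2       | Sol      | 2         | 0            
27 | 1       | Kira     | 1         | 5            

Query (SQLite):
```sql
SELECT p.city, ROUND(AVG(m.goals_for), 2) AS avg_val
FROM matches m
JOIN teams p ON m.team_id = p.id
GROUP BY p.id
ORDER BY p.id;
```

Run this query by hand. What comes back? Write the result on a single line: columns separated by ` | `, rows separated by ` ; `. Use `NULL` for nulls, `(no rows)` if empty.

Geneva | 1 ; Tokyo | 4 ; Tokyo | 3 ; Tokyo | 1.75

Join each matches row to its teams via team_id.
Group joined rows by teams.id; compute ROUND(AVG(m.goals_for), 2) per group.
  1: ids {27} → ROUND(AVG(m.goals_for), 2)=1
  2: ids {4, 22} → ROUND(AVG(m.goals_for), 2)=4
  3: ids {12, 19} → ROUND(AVG(m.goals_for), 2)=3
  4: ids {9, 11, 13, 15} → ROUND(AVG(m.goals_for), 2)=1.75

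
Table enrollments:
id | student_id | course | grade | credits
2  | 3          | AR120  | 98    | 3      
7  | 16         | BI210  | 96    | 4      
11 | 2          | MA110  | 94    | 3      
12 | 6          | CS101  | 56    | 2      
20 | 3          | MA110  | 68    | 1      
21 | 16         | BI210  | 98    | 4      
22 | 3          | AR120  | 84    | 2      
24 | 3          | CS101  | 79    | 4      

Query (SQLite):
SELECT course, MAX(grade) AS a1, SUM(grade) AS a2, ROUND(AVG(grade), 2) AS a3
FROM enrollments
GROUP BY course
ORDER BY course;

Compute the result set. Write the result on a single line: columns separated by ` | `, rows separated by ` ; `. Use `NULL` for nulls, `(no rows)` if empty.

Group enrollments by course.
Per group compute: MAX(grade), SUM(grade), ROUND(AVG(grade), 2).
  AR120: ids {2, 22} → MAX(grade)=98, SUM(grade)=182, ROUND(AVG(grade), 2)=91
  BI210: ids {7, 21} → MAX(grade)=98, SUM(grade)=194, ROUND(AVG(grade), 2)=97
  CS101: ids {12, 24} → MAX(grade)=79, SUM(grade)=135, ROUND(AVG(grade), 2)=67.5
  MA110: ids {11, 20} → MAX(grade)=94, SUM(grade)=162, ROUND(AVG(grade), 2)=81

AR120 | 98 | 182 | 91 ; BI210 | 98 | 194 | 97 ; CS101 | 79 | 135 | 67.5 ; MA110 | 94 | 162 | 81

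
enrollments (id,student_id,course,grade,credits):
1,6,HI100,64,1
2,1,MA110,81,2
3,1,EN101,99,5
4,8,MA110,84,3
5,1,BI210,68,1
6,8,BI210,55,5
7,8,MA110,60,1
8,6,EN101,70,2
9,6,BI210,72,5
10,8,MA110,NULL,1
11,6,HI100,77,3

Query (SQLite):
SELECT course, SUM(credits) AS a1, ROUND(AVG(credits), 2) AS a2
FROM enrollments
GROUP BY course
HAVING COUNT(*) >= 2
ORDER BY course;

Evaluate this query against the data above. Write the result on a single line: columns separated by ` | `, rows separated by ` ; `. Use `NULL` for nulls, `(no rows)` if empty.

Group enrollments by course.
Per group compute: SUM(credits), ROUND(AVG(credits), 2).
HAVING: drop groups with fewer than 2 rows.
  BI210: ids {5, 6, 9} → SUM(credits)=11, ROUND(AVG(credits), 2)=3.67
  EN101: ids {3, 8} → SUM(credits)=7, ROUND(AVG(credits), 2)=3.5
  HI100: ids {1, 11} → SUM(credits)=4, ROUND(AVG(credits), 2)=2
  MA110: ids {2, 4, 7, 10} → SUM(credits)=7, ROUND(AVG(credits), 2)=1.75

BI210 | 11 | 3.67 ; EN101 | 7 | 3.5 ; HI100 | 4 | 2 ; MA110 | 7 | 1.75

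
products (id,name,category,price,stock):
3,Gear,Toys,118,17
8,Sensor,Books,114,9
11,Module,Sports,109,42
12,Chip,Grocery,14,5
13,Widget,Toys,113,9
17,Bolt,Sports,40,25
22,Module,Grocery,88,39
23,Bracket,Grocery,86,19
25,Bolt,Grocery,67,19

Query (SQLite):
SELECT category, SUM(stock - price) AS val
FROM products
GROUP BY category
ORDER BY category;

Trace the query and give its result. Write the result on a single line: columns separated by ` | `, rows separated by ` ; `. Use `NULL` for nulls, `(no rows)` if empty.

For each row compute stock - price.
Group by category; take SUM of the expression per group.
  Books: ids {8} → SUM(stock - price)=-105
  Grocery: ids {12, 22, 23, 25} → SUM(stock - price)=-173
  Sports: ids {11, 17} → SUM(stock - price)=-82
  Toys: ids {3, 13} → SUM(stock - price)=-205

Books | -105 ; Grocery | -173 ; Sports | -82 ; Toys | -205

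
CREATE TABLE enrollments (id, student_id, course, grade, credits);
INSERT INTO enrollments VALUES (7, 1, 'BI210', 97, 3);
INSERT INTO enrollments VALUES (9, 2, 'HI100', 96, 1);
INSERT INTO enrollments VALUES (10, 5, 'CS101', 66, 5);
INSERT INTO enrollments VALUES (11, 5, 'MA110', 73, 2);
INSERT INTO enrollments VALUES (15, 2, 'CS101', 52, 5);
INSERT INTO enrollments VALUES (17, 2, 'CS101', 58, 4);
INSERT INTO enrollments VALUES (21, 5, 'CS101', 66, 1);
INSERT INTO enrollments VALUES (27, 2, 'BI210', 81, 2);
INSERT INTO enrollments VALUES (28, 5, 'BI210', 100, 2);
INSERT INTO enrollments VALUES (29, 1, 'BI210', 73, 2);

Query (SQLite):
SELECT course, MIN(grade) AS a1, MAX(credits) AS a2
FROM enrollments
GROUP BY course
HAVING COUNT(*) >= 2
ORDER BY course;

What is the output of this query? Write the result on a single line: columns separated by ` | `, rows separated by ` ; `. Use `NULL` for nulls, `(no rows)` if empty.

BI210 | 73 | 3 ; CS101 | 52 | 5

Group enrollments by course.
Per group compute: MIN(grade), MAX(credits).
HAVING: drop groups with fewer than 2 rows.
  BI210: ids {7, 27, 28, 29} → MIN(grade)=73, MAX(credits)=3
  CS101: ids {10, 15, 17, 21} → MIN(grade)=52, MAX(credits)=5
  HI100: ids {9} → MIN(grade)=96, MAX(credits)=1
  MA110: ids {11} → MIN(grade)=73, MAX(credits)=2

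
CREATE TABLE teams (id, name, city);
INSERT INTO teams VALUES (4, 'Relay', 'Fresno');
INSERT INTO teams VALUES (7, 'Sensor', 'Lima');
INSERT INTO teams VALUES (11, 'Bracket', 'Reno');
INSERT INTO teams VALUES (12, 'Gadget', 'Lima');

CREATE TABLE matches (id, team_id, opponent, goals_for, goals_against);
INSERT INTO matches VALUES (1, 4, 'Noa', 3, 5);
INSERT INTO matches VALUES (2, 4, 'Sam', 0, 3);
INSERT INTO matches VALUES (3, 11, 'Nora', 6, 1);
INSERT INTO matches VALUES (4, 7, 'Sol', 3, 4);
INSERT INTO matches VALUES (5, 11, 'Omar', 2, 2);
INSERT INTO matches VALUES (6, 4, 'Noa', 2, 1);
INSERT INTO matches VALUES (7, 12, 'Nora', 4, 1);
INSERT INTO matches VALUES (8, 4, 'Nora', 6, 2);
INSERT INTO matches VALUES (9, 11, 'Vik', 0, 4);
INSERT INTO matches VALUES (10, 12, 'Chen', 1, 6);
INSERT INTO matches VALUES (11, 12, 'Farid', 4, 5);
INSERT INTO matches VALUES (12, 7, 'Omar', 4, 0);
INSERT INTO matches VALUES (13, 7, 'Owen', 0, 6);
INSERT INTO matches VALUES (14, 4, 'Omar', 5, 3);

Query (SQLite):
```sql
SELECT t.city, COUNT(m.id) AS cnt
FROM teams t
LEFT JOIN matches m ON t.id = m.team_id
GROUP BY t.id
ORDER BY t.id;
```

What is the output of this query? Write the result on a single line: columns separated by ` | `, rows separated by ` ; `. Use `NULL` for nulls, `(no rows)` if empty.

LEFT JOIN keeps every teams row; unmatched ones get NULL for matches columns.
Group by teams.id and compute COUNT(m.id). COUNT(col) of an all-NULL group is 0.
  4: ids {1, 2, 6, 8, 14} → COUNT(m.id)=5
  7: ids {4, 12, 13} → COUNT(m.id)=3
  11: ids {3, 5, 9} → COUNT(m.id)=3
  12: ids {7, 10, 11} → COUNT(m.id)=3

Fresno | 5 ; Lima | 3 ; Reno | 3 ; Lima | 3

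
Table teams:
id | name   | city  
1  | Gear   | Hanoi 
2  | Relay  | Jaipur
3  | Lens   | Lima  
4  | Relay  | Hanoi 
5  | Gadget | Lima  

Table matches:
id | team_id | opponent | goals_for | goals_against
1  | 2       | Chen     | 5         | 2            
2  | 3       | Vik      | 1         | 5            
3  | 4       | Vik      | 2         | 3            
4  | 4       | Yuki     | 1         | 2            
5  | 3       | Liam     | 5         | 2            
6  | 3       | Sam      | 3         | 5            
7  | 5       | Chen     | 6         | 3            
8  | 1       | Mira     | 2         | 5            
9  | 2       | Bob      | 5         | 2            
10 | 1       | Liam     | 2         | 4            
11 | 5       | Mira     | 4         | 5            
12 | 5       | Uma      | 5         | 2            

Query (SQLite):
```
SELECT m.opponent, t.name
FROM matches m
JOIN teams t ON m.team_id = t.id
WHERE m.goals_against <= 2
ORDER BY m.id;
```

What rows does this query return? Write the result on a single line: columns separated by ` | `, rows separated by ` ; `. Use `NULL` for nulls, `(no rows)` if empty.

Chen | Relay ; Yuki | Relay ; Liam | Lens ; Bob | Relay ; Uma | Gadget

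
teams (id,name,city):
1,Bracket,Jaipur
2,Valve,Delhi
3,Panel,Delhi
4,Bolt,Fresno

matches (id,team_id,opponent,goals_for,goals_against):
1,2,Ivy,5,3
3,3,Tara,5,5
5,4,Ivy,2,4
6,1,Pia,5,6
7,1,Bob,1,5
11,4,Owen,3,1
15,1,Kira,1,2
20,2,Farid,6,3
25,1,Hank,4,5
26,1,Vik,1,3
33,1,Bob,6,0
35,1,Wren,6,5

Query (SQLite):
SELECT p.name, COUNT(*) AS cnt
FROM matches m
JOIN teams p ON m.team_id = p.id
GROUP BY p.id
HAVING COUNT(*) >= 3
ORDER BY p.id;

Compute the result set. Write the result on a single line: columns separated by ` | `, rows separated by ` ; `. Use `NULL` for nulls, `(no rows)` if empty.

Bracket | 7

Join each matches row to its teams via team_id.
Group joined rows by teams.id; compute COUNT(*) per group.
HAVING: keep groups with count ≥ 3.
  1: ids {6, 7, 15, 25, 26, 33, 35} → COUNT(*)=7
  2: ids {1, 20} → COUNT(*)=2
  3: ids {3} → COUNT(*)=1
  4: ids {5, 11} → COUNT(*)=2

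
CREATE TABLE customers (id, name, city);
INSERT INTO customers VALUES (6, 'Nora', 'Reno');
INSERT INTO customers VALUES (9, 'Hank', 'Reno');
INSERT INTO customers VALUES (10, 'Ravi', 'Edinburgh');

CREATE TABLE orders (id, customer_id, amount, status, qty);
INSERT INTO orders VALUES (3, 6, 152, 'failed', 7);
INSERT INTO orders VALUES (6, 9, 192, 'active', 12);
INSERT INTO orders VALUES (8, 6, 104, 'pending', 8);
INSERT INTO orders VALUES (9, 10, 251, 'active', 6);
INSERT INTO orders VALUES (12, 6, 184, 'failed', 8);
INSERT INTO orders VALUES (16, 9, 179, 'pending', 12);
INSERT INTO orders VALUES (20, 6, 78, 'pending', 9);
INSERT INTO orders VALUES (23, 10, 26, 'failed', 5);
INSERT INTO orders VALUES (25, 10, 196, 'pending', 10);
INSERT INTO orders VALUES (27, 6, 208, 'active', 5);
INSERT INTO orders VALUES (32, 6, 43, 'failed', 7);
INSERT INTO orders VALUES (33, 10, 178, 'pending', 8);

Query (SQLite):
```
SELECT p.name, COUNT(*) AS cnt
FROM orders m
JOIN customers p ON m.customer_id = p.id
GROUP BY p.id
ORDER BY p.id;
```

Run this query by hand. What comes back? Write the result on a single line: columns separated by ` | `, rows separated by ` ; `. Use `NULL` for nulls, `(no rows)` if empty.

Join each orders row to its customers via customer_id.
Group joined rows by customers.id; compute COUNT(*) per group.
  6: ids {3, 8, 12, 20, 27, 32} → COUNT(*)=6
  9: ids {6, 16} → COUNT(*)=2
  10: ids {9, 23, 25, 33} → COUNT(*)=4

Nora | 6 ; Hank | 2 ; Ravi | 4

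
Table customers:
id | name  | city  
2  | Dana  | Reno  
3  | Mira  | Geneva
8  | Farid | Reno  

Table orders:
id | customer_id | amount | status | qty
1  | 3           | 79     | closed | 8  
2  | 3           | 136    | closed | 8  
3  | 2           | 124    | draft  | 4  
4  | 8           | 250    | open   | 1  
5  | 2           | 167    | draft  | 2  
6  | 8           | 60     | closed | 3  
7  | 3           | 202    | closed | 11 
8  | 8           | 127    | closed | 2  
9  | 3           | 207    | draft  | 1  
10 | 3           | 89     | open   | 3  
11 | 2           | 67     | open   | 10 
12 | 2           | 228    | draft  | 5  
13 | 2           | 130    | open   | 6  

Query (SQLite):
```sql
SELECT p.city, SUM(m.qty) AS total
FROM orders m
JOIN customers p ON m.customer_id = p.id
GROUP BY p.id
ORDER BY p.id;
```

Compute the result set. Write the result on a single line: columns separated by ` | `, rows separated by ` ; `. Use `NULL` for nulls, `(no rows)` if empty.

Join each orders row to its customers via customer_id.
Group joined rows by customers.id; compute SUM(m.qty) per group.
  2: ids {3, 5, 11, 12, 13} → SUM(m.qty)=27
  3: ids {1, 2, 7, 9, 10} → SUM(m.qty)=31
  8: ids {4, 6, 8} → SUM(m.qty)=6

Reno | 27 ; Geneva | 31 ; Reno | 6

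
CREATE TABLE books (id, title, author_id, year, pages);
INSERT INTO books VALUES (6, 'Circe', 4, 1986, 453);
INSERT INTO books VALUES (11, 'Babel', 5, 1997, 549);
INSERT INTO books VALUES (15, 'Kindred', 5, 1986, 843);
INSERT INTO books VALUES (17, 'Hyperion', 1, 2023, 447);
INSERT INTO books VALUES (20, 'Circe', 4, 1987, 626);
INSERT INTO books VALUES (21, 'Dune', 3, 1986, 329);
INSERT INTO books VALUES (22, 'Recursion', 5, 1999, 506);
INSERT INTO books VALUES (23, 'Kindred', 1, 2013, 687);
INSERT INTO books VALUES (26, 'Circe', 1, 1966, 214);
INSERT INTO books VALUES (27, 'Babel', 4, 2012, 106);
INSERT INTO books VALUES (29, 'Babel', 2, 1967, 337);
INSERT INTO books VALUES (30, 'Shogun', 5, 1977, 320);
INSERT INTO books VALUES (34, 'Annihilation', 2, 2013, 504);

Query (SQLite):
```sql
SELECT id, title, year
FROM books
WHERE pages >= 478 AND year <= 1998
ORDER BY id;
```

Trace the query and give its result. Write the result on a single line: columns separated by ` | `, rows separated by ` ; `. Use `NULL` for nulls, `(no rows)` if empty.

pages >= 478: ids {11, 15, 20, 22, 23, 34}
year <= 1998: ids {6, 11, 15, 20, 21, 26, 29, 30}
Combine with AND.

11 | Babel | 1997 ; 15 | Kindred | 1986 ; 20 | Circe | 1987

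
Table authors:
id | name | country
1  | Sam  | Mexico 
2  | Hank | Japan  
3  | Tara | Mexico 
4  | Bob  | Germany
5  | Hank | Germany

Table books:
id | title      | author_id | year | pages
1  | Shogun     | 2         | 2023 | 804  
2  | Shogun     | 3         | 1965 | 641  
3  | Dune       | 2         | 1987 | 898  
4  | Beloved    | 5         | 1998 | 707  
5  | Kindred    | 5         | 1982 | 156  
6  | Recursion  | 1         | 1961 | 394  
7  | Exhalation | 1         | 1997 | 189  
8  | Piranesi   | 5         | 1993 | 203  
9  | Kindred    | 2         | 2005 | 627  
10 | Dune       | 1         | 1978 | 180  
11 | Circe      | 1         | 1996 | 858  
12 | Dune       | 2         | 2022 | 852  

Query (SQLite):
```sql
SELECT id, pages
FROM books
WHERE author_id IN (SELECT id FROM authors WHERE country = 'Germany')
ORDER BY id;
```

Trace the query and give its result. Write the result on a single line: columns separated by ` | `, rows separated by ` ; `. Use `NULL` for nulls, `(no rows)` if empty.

4 | 707 ; 5 | 156 ; 8 | 203

Inner query: authors.id where country = 'Germany'.
Outer: keep books rows whose author_id is in that set.
Inner query → {4, 5}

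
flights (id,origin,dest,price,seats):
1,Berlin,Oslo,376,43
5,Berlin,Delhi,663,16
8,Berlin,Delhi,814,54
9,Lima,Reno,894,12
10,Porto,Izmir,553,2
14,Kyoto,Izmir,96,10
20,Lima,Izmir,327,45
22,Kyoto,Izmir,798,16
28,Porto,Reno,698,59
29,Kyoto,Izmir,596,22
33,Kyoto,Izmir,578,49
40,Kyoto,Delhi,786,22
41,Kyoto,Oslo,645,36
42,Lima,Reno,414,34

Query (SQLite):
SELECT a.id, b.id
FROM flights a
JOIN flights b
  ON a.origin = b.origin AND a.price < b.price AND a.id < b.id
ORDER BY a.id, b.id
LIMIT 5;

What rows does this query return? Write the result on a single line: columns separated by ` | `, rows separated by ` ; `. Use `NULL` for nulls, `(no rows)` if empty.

Pairs (a,b) with same origin, a.price < b.price, a.id < b.id.
origin groups: Berlin:{1,5,8} Kyoto:{14,22,29,33,40,41} Lima:{9,20,42} Porto:{10,28}
Ordered by (a.id, b.id); first 5.

1 | 5 ; 1 | 8 ; 5 | 8 ; 10 | 28 ; 14 | 22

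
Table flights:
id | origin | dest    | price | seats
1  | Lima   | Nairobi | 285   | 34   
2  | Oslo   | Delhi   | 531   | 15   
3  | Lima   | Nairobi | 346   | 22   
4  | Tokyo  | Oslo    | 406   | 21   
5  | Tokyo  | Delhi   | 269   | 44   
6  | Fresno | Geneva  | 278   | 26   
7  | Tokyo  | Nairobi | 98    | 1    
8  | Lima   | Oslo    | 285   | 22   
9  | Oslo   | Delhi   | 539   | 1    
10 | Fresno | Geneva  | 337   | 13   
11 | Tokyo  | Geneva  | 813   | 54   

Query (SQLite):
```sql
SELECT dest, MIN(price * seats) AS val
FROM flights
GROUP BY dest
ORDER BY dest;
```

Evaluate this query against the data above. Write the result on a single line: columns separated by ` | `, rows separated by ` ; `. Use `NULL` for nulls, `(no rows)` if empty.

Delhi | 539 ; Geneva | 4381 ; Nairobi | 98 ; Oslo | 6270

For each row compute price * seats.
Group by dest; take MIN of the expression per group.
  Delhi: ids {2, 5, 9} → MIN(price * seats)=539
  Geneva: ids {6, 10, 11} → MIN(price * seats)=4381
  Nairobi: ids {1, 3, 7} → MIN(price * seats)=98
  Oslo: ids {4, 8} → MIN(price * seats)=6270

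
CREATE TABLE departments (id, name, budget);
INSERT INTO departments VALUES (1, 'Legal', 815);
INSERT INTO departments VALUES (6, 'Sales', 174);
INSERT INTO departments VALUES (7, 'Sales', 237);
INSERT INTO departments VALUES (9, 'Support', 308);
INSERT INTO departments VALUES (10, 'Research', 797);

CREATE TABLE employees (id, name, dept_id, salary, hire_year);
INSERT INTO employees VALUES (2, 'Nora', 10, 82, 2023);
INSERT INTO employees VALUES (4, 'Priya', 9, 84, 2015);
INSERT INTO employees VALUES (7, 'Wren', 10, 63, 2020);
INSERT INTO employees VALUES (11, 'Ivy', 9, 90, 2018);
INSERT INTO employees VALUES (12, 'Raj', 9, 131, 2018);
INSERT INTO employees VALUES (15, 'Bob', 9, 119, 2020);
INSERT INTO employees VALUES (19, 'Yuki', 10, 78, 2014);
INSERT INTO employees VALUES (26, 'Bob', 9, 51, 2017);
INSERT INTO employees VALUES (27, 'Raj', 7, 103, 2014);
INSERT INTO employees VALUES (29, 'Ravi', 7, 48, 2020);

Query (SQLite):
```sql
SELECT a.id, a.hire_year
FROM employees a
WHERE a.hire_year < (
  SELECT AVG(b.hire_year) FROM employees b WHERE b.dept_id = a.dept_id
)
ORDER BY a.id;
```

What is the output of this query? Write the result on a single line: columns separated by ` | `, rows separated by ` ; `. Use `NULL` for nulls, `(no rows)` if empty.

For each employees row a, compute AVG(hire_year) over rows sharing a.dept_id.
Keep row a if a.hire_year < that per-group AVG.
  dept_id=7: AVG(hire_year) = 2017.0
  dept_id=9: AVG(hire_year) = 2017.6
  dept_id=10: AVG(hire_year) = 2019.0

4 | 2015 ; 19 | 2014 ; 26 | 2017 ; 27 | 2014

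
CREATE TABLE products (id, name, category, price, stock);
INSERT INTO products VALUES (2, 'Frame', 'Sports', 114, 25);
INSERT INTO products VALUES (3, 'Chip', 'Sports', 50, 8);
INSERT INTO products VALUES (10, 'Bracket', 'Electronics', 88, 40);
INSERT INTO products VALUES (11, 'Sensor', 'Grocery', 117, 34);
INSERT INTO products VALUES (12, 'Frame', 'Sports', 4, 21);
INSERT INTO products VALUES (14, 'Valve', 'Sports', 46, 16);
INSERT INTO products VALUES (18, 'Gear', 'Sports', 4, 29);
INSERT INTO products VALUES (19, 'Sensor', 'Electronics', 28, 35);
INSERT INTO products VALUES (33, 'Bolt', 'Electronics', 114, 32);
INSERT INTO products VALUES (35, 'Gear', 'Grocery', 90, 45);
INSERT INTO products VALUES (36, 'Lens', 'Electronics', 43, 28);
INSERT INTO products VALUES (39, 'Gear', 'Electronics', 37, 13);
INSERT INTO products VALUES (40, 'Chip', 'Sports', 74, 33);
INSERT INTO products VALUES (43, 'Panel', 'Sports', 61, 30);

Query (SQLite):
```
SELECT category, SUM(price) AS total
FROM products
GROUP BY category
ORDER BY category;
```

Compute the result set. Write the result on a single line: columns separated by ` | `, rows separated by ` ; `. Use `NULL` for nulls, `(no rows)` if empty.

Partition products by category; compute SUM(price) within each group.
  Electronics: ids {10, 19, 33, 36, 39} → SUM(price)=310
  Grocery: ids {11, 35} → SUM(price)=207
  Sports: ids {2, 3, 12, 14, 18, 40, 43} → SUM(price)=353

Electronics | 310 ; Grocery | 207 ; Sports | 353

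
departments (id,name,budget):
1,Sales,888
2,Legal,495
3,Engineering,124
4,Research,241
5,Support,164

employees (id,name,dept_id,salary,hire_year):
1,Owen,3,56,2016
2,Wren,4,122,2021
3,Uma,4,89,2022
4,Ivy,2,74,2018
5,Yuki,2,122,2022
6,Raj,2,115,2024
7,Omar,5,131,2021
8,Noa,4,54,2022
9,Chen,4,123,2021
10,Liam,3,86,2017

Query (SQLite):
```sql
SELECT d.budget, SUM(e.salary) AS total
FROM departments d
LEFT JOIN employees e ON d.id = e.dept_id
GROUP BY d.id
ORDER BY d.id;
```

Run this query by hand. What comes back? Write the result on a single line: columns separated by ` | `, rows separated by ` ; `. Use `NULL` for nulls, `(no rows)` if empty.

LEFT JOIN keeps every departments row; unmatched ones get NULL for employees columns.
Group by departments.id and compute SUM(e.salary). SUM over an all-NULL group is NULL.
  1: ids {—} → SUM(e.salary)=NULL
  2: ids {4, 5, 6} → SUM(e.salary)=311
  3: ids {1, 10} → SUM(e.salary)=142
  4: ids {2, 3, 8, 9} → SUM(e.salary)=388
  5: ids {7} → SUM(e.salary)=131

888 | NULL ; 495 | 311 ; 124 | 142 ; 241 | 388 ; 164 | 131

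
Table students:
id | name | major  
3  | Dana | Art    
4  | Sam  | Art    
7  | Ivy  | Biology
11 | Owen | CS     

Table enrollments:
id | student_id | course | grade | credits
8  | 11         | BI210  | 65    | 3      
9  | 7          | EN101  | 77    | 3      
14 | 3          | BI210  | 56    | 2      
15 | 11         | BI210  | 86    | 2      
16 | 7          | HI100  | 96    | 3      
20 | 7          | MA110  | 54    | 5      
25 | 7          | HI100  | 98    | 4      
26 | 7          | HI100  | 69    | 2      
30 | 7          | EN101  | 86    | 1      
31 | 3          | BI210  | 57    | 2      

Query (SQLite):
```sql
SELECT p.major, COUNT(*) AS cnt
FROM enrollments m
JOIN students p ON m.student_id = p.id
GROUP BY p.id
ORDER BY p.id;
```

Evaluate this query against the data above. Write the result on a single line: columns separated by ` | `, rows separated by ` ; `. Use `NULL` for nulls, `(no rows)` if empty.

Art | 2 ; Biology | 6 ; CS | 2

Join each enrollments row to its students via student_id.
Group joined rows by students.id; compute COUNT(*) per group.
  3: ids {14, 31} → COUNT(*)=2
  7: ids {9, 16, 20, 25, 26, 30} → COUNT(*)=6
  11: ids {8, 15} → COUNT(*)=2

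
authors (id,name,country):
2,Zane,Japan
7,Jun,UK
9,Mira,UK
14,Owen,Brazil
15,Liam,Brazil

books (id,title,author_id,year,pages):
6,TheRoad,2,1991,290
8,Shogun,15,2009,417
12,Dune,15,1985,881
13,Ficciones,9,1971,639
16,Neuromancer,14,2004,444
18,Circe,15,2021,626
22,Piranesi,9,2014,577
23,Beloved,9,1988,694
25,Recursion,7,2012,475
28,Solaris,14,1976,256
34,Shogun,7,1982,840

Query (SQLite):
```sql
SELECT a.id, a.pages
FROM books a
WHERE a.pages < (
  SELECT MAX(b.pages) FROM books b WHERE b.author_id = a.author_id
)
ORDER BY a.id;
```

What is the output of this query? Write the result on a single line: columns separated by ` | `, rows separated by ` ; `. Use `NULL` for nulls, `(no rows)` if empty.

8 | 417 ; 13 | 639 ; 18 | 626 ; 22 | 577 ; 25 | 475 ; 28 | 256

For each books row a, compute MAX(pages) over rows sharing a.author_id.
Keep row a if a.pages < that per-group MAX.
  author_id=2: MAX(pages) = 290
  author_id=7: MAX(pages) = 840
  author_id=9: MAX(pages) = 694
  author_id=14: MAX(pages) = 444
  author_id=15: MAX(pages) = 881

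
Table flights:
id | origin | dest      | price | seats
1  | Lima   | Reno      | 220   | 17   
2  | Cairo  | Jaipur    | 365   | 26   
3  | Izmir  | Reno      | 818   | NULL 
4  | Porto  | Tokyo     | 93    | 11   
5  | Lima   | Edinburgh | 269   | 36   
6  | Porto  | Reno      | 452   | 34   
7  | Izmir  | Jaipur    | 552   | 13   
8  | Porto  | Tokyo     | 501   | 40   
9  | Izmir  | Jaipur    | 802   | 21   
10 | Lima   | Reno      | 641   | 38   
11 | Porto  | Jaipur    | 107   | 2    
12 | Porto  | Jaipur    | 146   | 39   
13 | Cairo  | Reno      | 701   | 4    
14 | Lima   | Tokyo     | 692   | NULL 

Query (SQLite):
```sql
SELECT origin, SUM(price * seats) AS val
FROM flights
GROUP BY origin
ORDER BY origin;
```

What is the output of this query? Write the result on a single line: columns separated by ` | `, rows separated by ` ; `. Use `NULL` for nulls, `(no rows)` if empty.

Cairo | 12294 ; Izmir | 24018 ; Lima | 37782 ; Porto | 42339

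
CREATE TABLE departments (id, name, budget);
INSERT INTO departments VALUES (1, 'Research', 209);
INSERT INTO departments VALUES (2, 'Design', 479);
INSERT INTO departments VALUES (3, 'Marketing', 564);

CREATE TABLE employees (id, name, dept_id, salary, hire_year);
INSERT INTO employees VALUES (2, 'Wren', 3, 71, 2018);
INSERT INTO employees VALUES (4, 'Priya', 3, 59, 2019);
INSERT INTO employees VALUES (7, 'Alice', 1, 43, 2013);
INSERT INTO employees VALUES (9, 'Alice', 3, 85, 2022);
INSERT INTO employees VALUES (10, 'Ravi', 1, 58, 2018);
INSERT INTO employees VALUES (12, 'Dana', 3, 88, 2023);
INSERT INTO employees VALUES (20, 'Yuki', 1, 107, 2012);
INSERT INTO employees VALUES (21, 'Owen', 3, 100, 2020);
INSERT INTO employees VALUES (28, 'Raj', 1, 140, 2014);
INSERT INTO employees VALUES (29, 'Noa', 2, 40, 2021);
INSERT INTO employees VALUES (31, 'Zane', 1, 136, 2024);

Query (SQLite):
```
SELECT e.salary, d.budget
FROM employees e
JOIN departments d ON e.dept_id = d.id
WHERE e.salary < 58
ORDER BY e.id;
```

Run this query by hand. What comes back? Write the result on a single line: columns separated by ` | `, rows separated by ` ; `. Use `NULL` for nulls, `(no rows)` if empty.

43 | 209 ; 40 | 479

Each employees row matches the departments row where dept_id = departments.id.
Then keep rows with e.salary < 58.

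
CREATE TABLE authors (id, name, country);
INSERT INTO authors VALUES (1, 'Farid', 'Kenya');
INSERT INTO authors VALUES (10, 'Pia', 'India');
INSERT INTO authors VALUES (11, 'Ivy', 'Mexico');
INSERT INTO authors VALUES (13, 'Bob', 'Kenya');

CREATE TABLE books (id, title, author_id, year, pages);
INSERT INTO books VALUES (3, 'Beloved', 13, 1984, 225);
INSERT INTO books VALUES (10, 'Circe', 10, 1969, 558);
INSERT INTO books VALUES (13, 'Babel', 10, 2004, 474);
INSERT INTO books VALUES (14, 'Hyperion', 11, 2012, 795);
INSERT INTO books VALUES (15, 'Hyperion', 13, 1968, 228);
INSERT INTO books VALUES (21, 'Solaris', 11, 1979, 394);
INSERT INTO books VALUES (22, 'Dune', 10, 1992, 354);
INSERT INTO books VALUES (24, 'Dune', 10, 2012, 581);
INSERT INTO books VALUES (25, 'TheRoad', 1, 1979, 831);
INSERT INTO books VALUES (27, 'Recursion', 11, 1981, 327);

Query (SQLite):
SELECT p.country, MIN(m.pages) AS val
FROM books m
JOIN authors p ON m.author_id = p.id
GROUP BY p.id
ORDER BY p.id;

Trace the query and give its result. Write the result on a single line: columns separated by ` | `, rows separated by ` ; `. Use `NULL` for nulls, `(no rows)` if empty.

Kenya | 831 ; India | 354 ; Mexico | 327 ; Kenya | 225

Join each books row to its authors via author_id.
Group joined rows by authors.id; compute MIN(m.pages) per group.
  1: ids {25} → MIN(m.pages)=831
  10: ids {10, 13, 22, 24} → MIN(m.pages)=354
  11: ids {14, 21, 27} → MIN(m.pages)=327
  13: ids {3, 15} → MIN(m.pages)=225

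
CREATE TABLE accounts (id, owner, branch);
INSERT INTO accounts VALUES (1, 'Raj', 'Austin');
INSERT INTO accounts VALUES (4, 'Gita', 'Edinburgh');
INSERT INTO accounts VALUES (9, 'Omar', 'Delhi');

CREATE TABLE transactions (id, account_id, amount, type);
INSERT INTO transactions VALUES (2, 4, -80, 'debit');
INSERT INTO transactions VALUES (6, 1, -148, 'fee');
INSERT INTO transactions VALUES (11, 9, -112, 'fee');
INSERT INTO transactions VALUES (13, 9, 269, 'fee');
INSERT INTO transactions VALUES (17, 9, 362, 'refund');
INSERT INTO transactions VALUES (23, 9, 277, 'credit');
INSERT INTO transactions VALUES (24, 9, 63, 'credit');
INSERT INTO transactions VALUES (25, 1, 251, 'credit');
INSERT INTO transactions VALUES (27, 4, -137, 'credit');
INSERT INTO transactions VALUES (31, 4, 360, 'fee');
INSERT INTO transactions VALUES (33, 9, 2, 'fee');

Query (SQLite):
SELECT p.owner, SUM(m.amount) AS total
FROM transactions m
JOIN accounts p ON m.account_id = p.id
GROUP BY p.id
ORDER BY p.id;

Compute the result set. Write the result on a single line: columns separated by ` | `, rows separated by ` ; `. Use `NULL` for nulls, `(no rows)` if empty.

Raj | 103 ; Gita | 143 ; Omar | 861

Join each transactions row to its accounts via account_id.
Group joined rows by accounts.id; compute SUM(m.amount) per group.
  1: ids {6, 25} → SUM(m.amount)=103
  4: ids {2, 27, 31} → SUM(m.amount)=143
  9: ids {11, 13, 17, 23, 24, 33} → SUM(m.amount)=861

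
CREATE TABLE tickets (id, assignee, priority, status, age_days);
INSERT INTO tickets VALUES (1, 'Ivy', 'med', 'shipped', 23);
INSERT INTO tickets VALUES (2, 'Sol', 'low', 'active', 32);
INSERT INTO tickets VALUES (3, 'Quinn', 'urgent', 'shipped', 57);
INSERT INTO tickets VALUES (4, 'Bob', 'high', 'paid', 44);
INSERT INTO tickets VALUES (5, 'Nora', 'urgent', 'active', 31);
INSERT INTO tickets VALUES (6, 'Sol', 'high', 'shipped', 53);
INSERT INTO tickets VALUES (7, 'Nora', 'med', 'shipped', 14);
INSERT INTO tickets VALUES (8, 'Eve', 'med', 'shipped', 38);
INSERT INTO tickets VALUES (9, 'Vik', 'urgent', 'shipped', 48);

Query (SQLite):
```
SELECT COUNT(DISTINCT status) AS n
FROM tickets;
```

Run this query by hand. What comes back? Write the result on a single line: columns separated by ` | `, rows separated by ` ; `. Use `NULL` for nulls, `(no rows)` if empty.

Count distinct non-NULL status values.

3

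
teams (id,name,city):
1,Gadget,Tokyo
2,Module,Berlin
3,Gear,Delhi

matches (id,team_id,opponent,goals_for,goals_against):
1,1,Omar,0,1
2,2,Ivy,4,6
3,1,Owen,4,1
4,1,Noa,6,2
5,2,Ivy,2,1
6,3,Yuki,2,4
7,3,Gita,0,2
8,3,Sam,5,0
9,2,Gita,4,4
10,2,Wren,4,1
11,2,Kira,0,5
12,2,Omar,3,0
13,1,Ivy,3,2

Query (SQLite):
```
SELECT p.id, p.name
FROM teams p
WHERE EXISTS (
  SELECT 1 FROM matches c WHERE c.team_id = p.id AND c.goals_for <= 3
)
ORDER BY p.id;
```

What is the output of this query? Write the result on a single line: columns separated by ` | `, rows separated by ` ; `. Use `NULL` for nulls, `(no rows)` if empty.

1 | Gadget ; 2 | Module ; 3 | Gear

For each teams row, check whether any matches with matching team_id has goals_for <= 3.
Keep rows where that is true.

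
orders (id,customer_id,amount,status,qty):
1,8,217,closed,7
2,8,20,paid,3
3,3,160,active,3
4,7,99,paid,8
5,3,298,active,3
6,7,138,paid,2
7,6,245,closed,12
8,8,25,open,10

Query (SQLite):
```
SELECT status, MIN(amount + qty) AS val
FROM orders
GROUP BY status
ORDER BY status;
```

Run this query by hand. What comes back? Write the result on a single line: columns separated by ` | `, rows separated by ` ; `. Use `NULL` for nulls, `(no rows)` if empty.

active | 163 ; closed | 224 ; open | 35 ; paid | 23

For each row compute amount + qty.
Group by status; take MIN of the expression per group.
  active: ids {3, 5} → MIN(amount + qty)=163
  closed: ids {1, 7} → MIN(amount + qty)=224
  open: ids {8} → MIN(amount + qty)=35
  paid: ids {2, 4, 6} → MIN(amount + qty)=23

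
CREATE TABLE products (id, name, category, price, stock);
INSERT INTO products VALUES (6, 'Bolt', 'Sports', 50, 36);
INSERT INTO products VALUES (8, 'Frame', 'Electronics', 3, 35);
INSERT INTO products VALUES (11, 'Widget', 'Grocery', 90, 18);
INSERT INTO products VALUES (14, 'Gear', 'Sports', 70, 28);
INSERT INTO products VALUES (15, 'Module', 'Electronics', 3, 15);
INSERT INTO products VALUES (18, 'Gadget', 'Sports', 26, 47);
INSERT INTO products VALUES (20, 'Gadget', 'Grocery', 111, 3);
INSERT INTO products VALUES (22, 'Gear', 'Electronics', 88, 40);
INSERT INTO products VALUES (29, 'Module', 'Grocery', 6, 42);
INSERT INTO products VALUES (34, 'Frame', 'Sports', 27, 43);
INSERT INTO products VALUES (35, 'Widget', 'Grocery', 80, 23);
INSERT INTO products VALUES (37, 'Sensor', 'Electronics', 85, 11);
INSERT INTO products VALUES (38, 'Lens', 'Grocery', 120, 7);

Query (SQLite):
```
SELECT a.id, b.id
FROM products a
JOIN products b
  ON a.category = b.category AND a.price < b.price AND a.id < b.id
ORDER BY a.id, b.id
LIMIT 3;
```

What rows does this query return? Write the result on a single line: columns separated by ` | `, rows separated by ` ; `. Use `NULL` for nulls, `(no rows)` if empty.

Pairs (a,b) with same category, a.price < b.price, a.id < b.id.
category groups: Electronics:{8,15,22,37} Grocery:{11,20,29,35,38} Sports:{6,14,18,34}
Ordered by (a.id, b.id); first 3.

6 | 14 ; 8 | 22 ; 8 | 37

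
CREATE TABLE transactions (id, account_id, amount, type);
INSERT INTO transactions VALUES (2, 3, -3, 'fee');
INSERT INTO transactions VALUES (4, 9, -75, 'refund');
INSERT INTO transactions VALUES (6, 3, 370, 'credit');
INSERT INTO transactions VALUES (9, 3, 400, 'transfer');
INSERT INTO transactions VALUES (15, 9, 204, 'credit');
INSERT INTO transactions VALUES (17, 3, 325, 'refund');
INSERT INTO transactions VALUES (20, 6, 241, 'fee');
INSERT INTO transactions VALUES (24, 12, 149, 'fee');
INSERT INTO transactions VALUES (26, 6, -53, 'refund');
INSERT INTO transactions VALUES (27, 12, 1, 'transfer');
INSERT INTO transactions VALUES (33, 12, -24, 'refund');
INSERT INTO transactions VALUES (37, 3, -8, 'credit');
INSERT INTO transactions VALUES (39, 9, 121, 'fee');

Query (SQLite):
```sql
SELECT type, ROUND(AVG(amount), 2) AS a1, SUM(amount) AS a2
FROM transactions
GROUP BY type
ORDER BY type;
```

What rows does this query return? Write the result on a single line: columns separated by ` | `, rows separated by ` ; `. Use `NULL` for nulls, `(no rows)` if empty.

Group transactions by type.
Per group compute: ROUND(AVG(amount), 2), SUM(amount).
  credit: ids {6, 15, 37} → ROUND(AVG(amount), 2)=188.67, SUM(amount)=566
  fee: ids {2, 20, 24, 39} → ROUND(AVG(amount), 2)=127, SUM(amount)=508
  refund: ids {4, 17, 26, 33} → ROUND(AVG(amount), 2)=43.25, SUM(amount)=173
  transfer: ids {9, 27} → ROUND(AVG(amount), 2)=200.5, SUM(amount)=401

credit | 188.67 | 566 ; fee | 127 | 508 ; refund | 43.25 | 173 ; transfer | 200.5 | 401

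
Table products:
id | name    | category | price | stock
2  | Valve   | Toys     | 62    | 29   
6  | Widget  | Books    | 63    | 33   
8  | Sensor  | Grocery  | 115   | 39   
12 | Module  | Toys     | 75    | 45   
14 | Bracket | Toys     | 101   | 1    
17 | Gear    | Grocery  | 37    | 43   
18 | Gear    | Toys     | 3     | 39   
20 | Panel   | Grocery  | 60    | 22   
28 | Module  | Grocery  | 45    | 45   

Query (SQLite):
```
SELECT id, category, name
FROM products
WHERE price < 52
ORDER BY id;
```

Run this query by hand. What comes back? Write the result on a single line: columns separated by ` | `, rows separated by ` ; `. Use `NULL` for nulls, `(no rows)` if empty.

price < 52: ids {17, 18, 28}

17 | Grocery | Gear ; 18 | Toys | Gear ; 28 | Grocery | Module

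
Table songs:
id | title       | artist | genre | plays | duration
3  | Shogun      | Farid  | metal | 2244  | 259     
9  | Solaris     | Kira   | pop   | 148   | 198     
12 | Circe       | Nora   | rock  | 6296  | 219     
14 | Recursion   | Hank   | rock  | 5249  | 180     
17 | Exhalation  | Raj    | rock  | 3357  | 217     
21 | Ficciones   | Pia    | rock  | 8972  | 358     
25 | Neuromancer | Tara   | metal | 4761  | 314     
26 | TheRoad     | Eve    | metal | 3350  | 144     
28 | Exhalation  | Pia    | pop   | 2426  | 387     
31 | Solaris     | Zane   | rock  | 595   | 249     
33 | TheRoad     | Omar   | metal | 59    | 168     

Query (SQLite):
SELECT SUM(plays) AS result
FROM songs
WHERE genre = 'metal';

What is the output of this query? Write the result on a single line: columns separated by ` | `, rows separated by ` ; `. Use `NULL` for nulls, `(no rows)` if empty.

Rows where genre='metal' → plays values: [2244, 4761, 3350, 59].
SUM of non-NULL values = 10414.

10414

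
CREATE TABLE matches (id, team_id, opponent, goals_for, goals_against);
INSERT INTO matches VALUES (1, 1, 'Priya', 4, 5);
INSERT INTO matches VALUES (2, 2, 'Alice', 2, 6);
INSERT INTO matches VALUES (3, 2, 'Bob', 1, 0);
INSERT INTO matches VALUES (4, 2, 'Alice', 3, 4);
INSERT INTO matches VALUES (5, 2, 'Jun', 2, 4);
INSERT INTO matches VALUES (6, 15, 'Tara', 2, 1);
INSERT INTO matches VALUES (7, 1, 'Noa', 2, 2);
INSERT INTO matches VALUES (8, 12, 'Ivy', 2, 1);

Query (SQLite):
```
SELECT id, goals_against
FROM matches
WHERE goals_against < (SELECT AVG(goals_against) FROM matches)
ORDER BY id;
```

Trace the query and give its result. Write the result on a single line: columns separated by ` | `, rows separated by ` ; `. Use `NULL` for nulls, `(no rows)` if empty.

3 | 0 ; 6 | 1 ; 7 | 2 ; 8 | 1

Scalar subquery: AVG(goals_against) over all matches rows = 2.875.
Keep rows where goals_against < that value.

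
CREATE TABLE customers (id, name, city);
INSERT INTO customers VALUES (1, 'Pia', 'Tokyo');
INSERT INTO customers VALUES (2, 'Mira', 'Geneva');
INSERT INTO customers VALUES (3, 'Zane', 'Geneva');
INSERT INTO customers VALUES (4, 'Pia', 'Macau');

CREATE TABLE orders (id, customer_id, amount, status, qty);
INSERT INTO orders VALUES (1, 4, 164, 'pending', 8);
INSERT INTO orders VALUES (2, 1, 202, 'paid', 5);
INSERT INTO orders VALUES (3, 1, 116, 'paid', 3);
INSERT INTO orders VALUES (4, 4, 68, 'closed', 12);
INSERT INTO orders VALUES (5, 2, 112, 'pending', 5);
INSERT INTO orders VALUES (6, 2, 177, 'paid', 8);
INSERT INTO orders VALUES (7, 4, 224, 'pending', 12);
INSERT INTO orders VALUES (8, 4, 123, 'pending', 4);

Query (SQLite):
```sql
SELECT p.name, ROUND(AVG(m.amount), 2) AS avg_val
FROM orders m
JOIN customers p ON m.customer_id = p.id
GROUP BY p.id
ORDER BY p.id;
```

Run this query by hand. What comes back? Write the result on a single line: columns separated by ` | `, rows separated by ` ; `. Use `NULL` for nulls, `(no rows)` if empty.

Pia | 159 ; Mira | 144.5 ; Pia | 144.75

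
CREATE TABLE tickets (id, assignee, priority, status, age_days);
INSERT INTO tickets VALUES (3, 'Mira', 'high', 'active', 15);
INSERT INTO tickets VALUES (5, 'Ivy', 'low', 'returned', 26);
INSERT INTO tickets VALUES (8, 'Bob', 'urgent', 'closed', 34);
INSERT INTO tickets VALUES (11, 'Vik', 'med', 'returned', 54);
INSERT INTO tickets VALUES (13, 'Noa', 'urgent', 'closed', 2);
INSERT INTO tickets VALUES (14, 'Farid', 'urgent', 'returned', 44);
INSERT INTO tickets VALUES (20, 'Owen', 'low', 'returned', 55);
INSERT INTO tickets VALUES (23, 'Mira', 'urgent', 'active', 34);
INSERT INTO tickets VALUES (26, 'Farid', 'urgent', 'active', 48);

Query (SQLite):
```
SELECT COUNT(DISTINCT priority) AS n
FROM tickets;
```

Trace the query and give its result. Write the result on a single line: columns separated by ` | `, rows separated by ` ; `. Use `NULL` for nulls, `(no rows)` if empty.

Count distinct non-NULL priority values.

4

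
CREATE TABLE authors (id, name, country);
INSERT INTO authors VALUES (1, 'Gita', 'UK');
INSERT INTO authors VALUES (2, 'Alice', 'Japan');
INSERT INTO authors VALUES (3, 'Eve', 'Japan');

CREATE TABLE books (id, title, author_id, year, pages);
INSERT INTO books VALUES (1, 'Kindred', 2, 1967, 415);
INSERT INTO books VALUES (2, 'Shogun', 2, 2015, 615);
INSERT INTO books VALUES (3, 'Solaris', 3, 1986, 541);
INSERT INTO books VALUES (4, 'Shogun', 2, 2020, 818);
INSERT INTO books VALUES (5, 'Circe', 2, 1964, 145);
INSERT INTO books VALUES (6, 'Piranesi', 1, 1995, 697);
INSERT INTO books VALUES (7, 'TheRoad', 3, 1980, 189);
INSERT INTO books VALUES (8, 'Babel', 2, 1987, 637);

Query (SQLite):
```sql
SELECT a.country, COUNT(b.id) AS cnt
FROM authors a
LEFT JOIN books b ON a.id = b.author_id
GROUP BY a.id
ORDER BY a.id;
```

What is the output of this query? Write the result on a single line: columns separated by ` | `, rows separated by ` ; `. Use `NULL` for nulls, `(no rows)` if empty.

LEFT JOIN keeps every authors row; unmatched ones get NULL for books columns.
Group by authors.id and compute COUNT(b.id). COUNT(col) of an all-NULL group is 0.
  1: ids {6} → COUNT(b.id)=1
  2: ids {1, 2, 4, 5, 8} → COUNT(b.id)=5
  3: ids {3, 7} → COUNT(b.id)=2

UK | 1 ; Japan | 5 ; Japan | 2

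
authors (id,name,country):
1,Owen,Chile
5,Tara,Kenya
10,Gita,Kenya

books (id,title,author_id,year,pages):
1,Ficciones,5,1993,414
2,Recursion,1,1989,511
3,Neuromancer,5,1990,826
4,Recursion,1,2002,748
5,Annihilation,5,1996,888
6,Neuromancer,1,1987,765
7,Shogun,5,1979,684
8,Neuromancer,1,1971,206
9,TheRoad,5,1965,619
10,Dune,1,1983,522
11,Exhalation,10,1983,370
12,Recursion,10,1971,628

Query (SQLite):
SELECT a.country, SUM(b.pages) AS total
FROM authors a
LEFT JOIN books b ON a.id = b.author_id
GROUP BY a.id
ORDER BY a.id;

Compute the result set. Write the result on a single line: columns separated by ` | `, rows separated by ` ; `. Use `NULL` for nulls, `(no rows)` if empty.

LEFT JOIN keeps every authors row; unmatched ones get NULL for books columns.
Group by authors.id and compute SUM(b.pages). SUM over an all-NULL group is NULL.
  1: ids {2, 4, 6, 8, 10} → SUM(b.pages)=2752
  5: ids {1, 3, 5, 7, 9} → SUM(b.pages)=3431
  10: ids {11, 12} → SUM(b.pages)=998

Chile | 2752 ; Kenya | 3431 ; Kenya | 998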